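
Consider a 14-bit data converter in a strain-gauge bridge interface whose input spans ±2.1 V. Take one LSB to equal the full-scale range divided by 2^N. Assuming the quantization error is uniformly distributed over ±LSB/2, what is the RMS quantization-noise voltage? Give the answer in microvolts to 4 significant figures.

74.00 µV

Range = 2.1 − (-2.1) = 4.2 V.
LSB = 4.2 V ÷ 2^14 = 4.2/16384 V = 256.348 µV.
σ_q = LSB/√12 = 256.348 µV/3.4641 = 74.00 µV.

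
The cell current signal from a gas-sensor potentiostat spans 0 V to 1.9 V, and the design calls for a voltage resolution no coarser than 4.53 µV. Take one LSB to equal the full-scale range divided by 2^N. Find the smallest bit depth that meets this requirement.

19 bits

Span = 1.9 V.
1.9 V / 4.53 µV = 419400. Since 2^18 = 262144 and 2^19 = 524288, N = 19.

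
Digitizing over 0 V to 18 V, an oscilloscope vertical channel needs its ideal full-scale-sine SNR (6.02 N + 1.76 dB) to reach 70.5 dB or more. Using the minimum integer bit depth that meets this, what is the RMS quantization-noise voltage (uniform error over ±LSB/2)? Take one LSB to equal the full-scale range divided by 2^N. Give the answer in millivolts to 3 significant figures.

Span = 18 V.
Solving 6.02 N ≥ 70.5 − 1.76: N ≥ 11.419. Round up → N = 12.
One LSB is 18 V / 4096 = 4.3945 mV.
σ_q = LSB/√12 = 4.3945 mV/3.4641 = 1.27 mV.

1.27 mV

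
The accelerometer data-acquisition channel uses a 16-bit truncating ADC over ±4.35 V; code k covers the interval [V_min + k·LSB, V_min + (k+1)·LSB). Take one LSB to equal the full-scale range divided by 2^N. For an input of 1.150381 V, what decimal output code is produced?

Span: 4.35 V − (-4.35 V) = 8.7 V. LSB = 8.7 V / 2^16 ≈ 132.8 µV.
(V_in − V_min) × 2^16/range = (1.150381 − (-4.35)) × 65536/8.7 = 41433.675.
Floor → code = 41433.

41433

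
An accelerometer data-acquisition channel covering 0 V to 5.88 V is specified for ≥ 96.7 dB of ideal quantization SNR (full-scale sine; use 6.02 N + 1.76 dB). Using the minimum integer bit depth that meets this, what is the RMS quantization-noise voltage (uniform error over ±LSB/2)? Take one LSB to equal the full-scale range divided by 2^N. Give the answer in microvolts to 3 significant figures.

25.9 µV

Range is 5.88 V.
N ≥ (96.7 − 1.76)/6.02 = 15.771 → N_min = 16.
Step size = 5.88/65536 V = 89.722 µV.
σ_q = LSB/√12 = 89.722 µV/3.4641 = 25.9 µV.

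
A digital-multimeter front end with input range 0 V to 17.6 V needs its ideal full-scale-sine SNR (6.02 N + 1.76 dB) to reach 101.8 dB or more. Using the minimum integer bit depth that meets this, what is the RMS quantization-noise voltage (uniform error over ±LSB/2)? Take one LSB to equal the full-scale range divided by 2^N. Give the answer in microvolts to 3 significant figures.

Full-scale range = 17.6 V.
Required N = ⌈(101.8 − 1.76)/6.02⌉ = ⌈16.618⌉ = 17.
Step size = 17.6/131072 V = 134.28 µV.
RMS noise = LSB/√12 = 38.8 µV.

38.8 µV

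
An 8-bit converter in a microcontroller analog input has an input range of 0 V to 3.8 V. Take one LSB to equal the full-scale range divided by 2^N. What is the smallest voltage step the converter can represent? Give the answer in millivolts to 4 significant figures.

V_FS = 3.8 V.
There are 2^8 = 256 steps.
One LSB is 3.8 V / 256 = 14.84 mV.

14.84 mV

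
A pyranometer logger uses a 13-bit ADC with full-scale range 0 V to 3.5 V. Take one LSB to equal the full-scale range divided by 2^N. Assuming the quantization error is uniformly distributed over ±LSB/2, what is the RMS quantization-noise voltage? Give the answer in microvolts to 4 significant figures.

123.3 µV

Full-scale range = 3.5 V.
LSB = 3.5 V / 2^13 = 427.246 µV.
For a uniform distribution on [−LSB/2, +LSB/2], V_rms = LSB/√12 = 427.246 µV/3.4641 = 123.3 µV.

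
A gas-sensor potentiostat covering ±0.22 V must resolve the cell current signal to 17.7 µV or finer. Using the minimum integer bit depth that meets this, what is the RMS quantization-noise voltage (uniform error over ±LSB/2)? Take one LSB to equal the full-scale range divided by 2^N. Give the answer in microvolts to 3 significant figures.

3.88 µV

Full-scale range = 0.22 V − (-0.22 V) = 0.44 V.
0.44 V / 17.7 µV = 24860. Since 2^14 = 16384 and 2^15 = 32768, N = 15.
LSB = 0.44 V ÷ 2^15 = 0.44/32768 V = 13.428 µV.
V_rms = LSB/√12 = 3.88 µV.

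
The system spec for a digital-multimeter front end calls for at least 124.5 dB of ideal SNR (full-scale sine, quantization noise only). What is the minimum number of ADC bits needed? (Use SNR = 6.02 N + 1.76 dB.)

Solving 6.02 N ≥ 124.5 − 1.76: N ≥ 20.389. Round up → N = 21.

21 bits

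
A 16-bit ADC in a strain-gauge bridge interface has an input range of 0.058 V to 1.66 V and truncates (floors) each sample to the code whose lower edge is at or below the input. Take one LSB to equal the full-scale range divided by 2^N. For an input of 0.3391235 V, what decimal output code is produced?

The full-scale span is 1.66 − (0.058) = 1.602 V. LSB = 1.602 V / 2^16 ≈ 24.44 µV.
(V_in − V_min) × 2^16/range = (0.3391235 − (0.058)) × 65536/1.602 = 11500.443.
Floor → code = 11500.

11500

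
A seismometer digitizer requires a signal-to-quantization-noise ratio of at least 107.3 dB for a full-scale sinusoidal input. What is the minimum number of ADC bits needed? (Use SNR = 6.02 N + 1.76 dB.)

N ≥ (107.3 − 1.76)/6.02 = 17.532 → N_min = 18.

18 bits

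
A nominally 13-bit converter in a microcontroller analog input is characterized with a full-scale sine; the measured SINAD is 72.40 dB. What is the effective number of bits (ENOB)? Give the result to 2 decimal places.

Inverting SNR = 6.02 N + 1.76: N_eff = (72.40 − 1.76)/6.02 = 11.7342.

11.73 bits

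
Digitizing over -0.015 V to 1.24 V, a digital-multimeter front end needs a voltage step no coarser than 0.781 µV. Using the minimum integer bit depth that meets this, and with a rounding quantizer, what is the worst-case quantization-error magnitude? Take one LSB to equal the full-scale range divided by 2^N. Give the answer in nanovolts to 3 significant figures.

299 nV

Full-scale range = 1.24 V − (-0.015 V) = 1.255 V.
Need 2^N ≥ 1.255 V / 0.781 µV = 1.607e6 → N_min = 21.
Step size = 1.255/2097152 V = 0.59843 µV.
Half an LSB is 299 nV.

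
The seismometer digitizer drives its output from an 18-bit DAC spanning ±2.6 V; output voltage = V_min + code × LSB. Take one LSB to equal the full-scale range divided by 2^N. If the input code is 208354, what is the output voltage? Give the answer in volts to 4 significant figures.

1.533 V

Range = 2.6 − (-2.6) = 5.2 V. LSB = 5.2 V / 2^18.
Output = V_min + (208354/262144) × range = -2.6 + 0.794807 × 5.2 V
      = -2.6 + 4.13300 = 1.53300 V.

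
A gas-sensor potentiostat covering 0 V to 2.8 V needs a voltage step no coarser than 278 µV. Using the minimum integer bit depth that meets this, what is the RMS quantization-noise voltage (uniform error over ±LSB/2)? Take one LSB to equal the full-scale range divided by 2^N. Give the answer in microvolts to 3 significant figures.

49.3 µV

Range is 2.8 V.
Required number of levels: 2.8/278 µV = 10072; smallest N with 2^N ≥ that is 14.
LSB = 2.8 V ÷ 2^14 = 2.8/16384 V = 170.90 µV.
V_rms = LSB/√12 = 49.3 µV.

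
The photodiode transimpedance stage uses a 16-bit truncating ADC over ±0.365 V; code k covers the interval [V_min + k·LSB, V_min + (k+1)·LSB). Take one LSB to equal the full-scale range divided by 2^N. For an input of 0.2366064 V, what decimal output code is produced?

The full-scale span is 0.365 − (-0.365) = 0.73 V. LSB = 0.73 V / 2^16 ≈ 11.14 µV.
(V_in − V_min) × 2^16/range = (0.2366064 − (-0.365)) × 65536/0.73 = 54009.421.
Floor → code = 54009.

54009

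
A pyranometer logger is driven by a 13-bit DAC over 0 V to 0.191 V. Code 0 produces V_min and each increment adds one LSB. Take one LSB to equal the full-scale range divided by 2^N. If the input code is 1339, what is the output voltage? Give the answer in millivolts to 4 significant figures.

Range is 0.191 V. LSB = 0.191 V / 2^13.
V_out = 0 + 1339 × (0.191/8192) V
      = 0 V + 0.0312194 V = 0.0312194 V.

31.22 mV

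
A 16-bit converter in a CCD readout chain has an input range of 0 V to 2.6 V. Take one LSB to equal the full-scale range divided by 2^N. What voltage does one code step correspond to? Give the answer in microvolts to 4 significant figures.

V_FS = 2.6 V.
2^16 = 65536 levels.
One LSB is 2.6 V / 65536 = 39.67 µV.

39.67 µV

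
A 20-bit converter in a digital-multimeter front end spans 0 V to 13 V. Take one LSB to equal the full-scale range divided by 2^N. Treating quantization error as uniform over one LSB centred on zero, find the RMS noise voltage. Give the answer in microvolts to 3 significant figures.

3.58 µV

Full-scale range = 13 V.
One LSB is 13 V / 1048576 = 12.398 µV.
σ_q = LSB/√12 = 12.398 µV/3.4641 = 3.58 µV.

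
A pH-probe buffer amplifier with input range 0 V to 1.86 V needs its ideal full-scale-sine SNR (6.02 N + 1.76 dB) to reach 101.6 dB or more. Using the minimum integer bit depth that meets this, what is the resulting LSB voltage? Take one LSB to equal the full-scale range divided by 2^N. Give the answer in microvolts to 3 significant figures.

14.2 µV

Span = 1.86 V.
6.02 N + 1.76 ≥ 101.6 gives N ≥ 16.585, so the minimum integer is 17.
LSB = 1.86 V ÷ 2^17 = 1.86/131072 V = 14.2 µV.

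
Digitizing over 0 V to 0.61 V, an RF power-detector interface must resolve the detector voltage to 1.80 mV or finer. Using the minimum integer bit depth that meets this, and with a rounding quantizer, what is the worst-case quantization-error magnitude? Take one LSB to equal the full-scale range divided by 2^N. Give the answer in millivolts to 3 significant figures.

Span = 0.61 V.
Required number of levels: 0.61/1.80 mV = 338.89; smallest N with 2^N ≥ that is 9.
LSB = 0.61 V / 2^9 = 1.1914 mV.
|e|_max = LSB/2 = 0.596 mV.

0.596 mV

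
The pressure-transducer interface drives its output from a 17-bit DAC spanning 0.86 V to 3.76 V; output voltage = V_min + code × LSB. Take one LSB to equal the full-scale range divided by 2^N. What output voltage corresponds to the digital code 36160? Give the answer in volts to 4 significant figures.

Full-scale range = 3.76 V − (0.86 V) = 2.9 V. LSB = 2.9 V / 2^17.
Output = V_min + (36160/131072) × range = 0.86 + 0.275879 × 2.9 V
      = 0.86 V + 0.800049 V = 1.66005 V.

1.660 V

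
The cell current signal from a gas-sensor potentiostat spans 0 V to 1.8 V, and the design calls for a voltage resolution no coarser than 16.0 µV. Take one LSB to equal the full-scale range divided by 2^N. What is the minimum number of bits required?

Span = 1.8 V.
Levels needed ≥ 1.8/16.0 µV = 112500. 2^17 = 131072 suffices, so N_min = 17.

17 bits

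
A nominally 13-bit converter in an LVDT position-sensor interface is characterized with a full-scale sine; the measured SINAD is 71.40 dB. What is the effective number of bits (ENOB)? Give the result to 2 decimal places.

11.57 bits

ENOB = (SINAD − 1.76) / 6.02 = (71.40 − 1.76) / 6.02 = 69.64 / 6.02 = 11.5681.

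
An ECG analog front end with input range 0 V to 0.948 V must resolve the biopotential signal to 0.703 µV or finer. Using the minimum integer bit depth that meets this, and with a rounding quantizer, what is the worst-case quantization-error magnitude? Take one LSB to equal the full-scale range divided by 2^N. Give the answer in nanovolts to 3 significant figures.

226 nV

V_FS = 0.948 V.
Need 2^N ≥ 0.948 V / 0.703 µV = 1.349e6 → N_min = 21.
One LSB is 0.948 V / 2097152 = 452.04 nV.
Max error for round-to-nearest is LSB/2 = 226 nV.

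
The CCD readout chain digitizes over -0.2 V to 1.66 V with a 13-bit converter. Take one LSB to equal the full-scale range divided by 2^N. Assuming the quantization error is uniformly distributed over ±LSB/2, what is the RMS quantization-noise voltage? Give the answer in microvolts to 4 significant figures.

Full-scale range = 1.66 V − (-0.2 V) = 1.86 V.
Step size = 1.86/8192 V = 227.051 µV.
σ_q = LSB/√12 = 227.051 µV/3.4641 = 65.54 µV.

65.54 µV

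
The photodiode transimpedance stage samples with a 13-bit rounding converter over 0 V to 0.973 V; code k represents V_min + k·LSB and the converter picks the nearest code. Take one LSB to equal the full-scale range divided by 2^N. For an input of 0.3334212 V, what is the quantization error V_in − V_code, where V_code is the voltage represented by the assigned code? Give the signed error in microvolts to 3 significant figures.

+21.4 µV

Span = 0.973 V. LSB = 0.973 V / 2^13 ≈ 118.8 µV.
Position in LSBs: (0.3334212 − (0)) × 8192/0.973 = 2807.1803; rounding gives k = 2807.
V_code = V_min + k × range/2^13 = 0 + 2807 × 0.973/8192 = 0.3333997803 V.
e = 0.3334212 − (0.3333997803) = +21.4 µV.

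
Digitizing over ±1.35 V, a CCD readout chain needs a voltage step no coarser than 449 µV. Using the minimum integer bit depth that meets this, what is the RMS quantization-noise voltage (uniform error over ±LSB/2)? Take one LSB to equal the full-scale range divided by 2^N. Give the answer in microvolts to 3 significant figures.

95.1 µV

Full-scale range = 1.35 V − (-1.35 V) = 2.7 V.
2.7 V / 449 µV = 6013. Since 2^12 = 4096 and 2^13 = 8192, N = 13.
LSB = 2.7 V / 2^13 = 329.59 µV.
RMS noise = LSB/√12 = 95.1 µV.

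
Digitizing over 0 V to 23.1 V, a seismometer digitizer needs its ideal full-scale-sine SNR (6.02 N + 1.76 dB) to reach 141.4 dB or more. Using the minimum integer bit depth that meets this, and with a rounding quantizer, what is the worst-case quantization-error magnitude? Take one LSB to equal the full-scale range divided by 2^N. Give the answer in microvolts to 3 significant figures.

V_FS = 23.1 V.
Required N = ⌈(141.4 − 1.76)/6.02⌉ = ⌈23.196⌉ = 24.
LSB = 23.1 V / 2^24 = 1.3769 µV.
Half an LSB is 0.688 µV.

0.688 µV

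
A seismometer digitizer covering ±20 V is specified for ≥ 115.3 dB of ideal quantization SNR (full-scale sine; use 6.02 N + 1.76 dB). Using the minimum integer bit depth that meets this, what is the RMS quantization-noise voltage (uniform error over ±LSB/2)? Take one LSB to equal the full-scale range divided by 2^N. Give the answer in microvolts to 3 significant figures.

Full-scale range = 20 V − (-20 V) = 40 V.
Solving 6.02 N ≥ 115.3 − 1.76: N ≥ 18.860. Round up → N = 19.
One LSB is 40 V / 524288 = 76.294 µV.
V_rms = LSB/√12 = 22.0 µV.

22.0 µV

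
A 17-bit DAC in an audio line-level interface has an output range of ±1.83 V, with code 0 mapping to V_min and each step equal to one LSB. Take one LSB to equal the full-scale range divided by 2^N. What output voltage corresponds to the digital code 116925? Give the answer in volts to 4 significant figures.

1.435 V

Range = 1.83 − (-1.83) = 3.66 V. LSB = 3.66 V / 2^17.
V_out = -1.83 + 116925 × (3.66/131072) V
      = -1.83 V + 3.26497 V = 1.43497 V.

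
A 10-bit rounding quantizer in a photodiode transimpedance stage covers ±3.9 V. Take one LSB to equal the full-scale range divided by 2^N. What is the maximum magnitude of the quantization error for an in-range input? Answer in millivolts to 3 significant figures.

3.81 mV

Span: 3.9 V − (-3.9 V) = 7.8 V.
One LSB is 7.8 V / 1024 = 7.6172 mV.
A rounding quantizer has |error| ≤ LSB/2 = 3.81 mV.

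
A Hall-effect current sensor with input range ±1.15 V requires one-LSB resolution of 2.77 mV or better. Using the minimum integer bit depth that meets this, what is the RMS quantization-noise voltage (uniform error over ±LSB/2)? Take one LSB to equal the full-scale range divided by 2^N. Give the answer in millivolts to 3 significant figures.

Span: 1.15 V − (-1.15 V) = 2.3 V.
2.3 V / 2.77 mV = 830.3. Since 2^9 = 512 and 2^10 = 1024, N = 10.
LSB = 2.3 V / 2^10 = 2.2461 mV.
V_rms = LSB/√12 = 0.648 mV.

0.648 mV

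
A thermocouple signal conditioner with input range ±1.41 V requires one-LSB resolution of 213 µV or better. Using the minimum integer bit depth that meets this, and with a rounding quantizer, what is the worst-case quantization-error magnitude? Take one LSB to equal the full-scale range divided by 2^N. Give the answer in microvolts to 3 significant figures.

86.1 µV

Range = 1.41 − (-1.41) = 2.82 V.
2.82 V / 213 µV = 13240. Since 2^13 = 8192 and 2^14 = 16384, N = 14.
LSB = 2.82 V / 2^14 = 172.12 µV.
Max error for round-to-nearest is LSB/2 = 86.1 µV.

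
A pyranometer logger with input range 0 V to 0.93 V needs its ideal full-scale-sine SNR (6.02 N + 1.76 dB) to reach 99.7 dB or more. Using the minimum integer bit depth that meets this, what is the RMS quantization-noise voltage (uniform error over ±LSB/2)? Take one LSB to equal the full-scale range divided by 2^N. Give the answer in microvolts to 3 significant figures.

2.05 µV

Span = 0.93 V.
N ≥ (99.7 − 1.76)/6.02 = 16.269 → N_min = 17.
Step size = 0.93/131072 V = 7.0953 µV.
V_rms = LSB/√12 = 2.05 µV.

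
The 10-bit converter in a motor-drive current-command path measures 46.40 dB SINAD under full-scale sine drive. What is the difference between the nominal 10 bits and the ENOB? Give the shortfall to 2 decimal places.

2.58 bits

ENOB = (SINAD − 1.76)/6.02 = (46.40 − 1.76)/6.02 = 7.4153 bits.
Lost resolution: 10 − 7.4153 = 2.5847 bits.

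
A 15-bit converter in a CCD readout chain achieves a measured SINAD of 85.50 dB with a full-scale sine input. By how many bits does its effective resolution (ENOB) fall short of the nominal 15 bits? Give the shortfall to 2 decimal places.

1.09 bits

ENOB = (SINAD − 1.76)/6.02 = (85.50 − 1.76)/6.02 = 13.9103 bits.
15 − 13.9103 = 1.09 bits below nominal.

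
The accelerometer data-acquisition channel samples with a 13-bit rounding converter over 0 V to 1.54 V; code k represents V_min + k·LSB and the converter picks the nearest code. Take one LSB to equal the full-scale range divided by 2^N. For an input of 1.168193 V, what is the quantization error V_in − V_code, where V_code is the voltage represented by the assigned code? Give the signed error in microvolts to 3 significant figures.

Full-scale range = 1.54 V. LSB = 1.54 V / 2^13 ≈ 188.0 µV.
Position in LSBs: (1.168193 − (0)) × 8192/1.54 = 6214.1799; rounding gives k = 6214.
Reconstructed level: 0 + 6214 × 1.54/8192 V = 1.168159180 V.
e = 1.168193 − (1.168159180) = +33.8 µV.

+33.8 µV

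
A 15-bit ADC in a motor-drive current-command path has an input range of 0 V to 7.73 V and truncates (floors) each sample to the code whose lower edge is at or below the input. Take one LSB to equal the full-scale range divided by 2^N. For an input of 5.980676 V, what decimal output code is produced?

Range is 7.73 V. LSB = 7.73 V / 2^15 ≈ 235.9 µV.
code = ⌊(V_in − V_min)/LSB⌋ = ⌊(V_in − V_min) × 2^15 / range⌋
     = ⌊(5.980676 − (0)) × 32768 / 7.73⌋ = ⌊5.980676 × 32768/7.73⌋
     = ⌊25352.496⌋ = 25352.

25352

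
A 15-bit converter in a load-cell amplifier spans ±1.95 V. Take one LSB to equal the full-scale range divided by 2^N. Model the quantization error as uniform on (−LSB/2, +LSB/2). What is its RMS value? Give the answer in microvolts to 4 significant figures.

34.36 µV

Range = 1.95 − (-1.95) = 3.9 V.
Step size = 3.9/32768 V = 119.019 µV.
σ_q = LSB/√12 = 119.019 µV/3.4641 = 34.36 µV.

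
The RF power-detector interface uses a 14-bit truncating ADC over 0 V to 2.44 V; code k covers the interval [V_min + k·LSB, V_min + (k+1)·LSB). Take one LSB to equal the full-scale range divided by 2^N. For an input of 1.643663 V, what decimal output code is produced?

Full-scale range = 2.44 V. LSB = 2.44 V / 2^14 ≈ 148.9 µV.
(V_in − V_min) × 2^14/range = (1.643663 − (0)) × 16384/2.44 = 11036.793.
Floor → code = 11036.

11036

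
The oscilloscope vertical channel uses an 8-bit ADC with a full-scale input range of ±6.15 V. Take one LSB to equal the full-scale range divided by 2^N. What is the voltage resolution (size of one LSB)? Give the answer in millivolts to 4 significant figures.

Span: 6.15 V − (-6.15 V) = 12.3 V.
Number of codes = 2^8 = 256.
One LSB is 12.3 V / 256 = 48.05 mV.

48.05 mV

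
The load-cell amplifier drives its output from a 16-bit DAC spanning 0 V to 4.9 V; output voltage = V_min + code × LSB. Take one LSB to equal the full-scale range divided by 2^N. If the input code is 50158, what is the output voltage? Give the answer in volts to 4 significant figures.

Range is 4.9 V. LSB = 4.9 V / 2^16.
V_out = 0 + 50158 × (4.9/65536) V
      = 0 + 3.75022 = 3.75022 V.

3.750 V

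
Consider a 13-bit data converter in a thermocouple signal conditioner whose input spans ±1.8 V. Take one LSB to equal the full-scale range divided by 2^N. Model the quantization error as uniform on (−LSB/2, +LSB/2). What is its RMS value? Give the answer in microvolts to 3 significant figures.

127 µV

Range = 1.8 − (-1.8) = 3.6 V.
LSB = 3.6 V / 2^13 = 439.45 µV.
V_rms = LSB/√12 = 439.45 µV / √12 = 127 µV.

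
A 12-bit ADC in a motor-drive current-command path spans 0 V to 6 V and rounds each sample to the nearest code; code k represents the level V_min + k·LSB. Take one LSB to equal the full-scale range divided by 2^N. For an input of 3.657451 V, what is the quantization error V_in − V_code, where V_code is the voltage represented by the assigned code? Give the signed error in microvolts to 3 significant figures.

V_FS = 6 V. LSB = 6 V / 2^12 ≈ 1.465 mV.
(V_in − V_min)/LSB = (3.657451 − (0)) × 4096/6 = 2496.8199 → nearest code k = 2497.
V_code = 0 + (2497/4096) × 6 = 3.657714844 V.
e = 3.657451 − (3.657714844) = −264 µV.

−264 µV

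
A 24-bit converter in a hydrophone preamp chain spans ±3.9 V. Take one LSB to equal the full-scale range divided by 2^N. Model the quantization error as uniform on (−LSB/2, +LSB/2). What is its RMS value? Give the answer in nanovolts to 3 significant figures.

The full-scale span is 3.9 − (-3.9) = 7.8 V.
Step size = 7.8/16777216 V = 464.92 nV.
RMS of a uniform error over width LSB is LSB/√12 = 134 nV.

134 nV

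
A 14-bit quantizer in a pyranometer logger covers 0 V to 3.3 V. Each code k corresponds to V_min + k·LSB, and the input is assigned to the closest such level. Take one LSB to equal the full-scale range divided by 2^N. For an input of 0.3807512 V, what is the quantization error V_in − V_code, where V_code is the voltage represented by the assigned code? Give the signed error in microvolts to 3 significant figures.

+74.9 µV

V_FS = 3.3 V. LSB = 3.3 V / 2^14 ≈ 201.4 µV.
(0.3807512 − (0)) / LSB = 0.3807512 × 16384/3.3 = 1890.3720. Nearest integer: k = 1890.
V_code = V_min + k × range/2^14 = 0 + 1890 × 3.3/16384 = 0.38067626953 V.
V_in − V_code = 0.3807512 − (0.38067626953) = +74.9 µV.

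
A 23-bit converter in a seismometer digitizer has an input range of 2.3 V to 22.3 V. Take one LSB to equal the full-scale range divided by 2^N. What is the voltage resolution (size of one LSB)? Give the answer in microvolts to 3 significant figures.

2.38 µV

Full-scale range = 22.3 V − (2.3 V) = 20 V.
2^23 = 8388608 levels.
LSB = 20 V ÷ 2^23 = 20/8388608 V = 2.38 µV.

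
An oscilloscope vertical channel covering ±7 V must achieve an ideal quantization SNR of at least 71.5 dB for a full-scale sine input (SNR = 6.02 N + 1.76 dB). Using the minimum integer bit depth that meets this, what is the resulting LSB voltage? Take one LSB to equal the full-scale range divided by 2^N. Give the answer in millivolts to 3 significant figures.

3.42 mV

Full-scale range = 7 V − (-7 V) = 14 V.
N ≥ (71.5 − 1.76)/6.02 = 11.585 → N_min = 12.
Step size = 14/4096 V = 3.42 mV.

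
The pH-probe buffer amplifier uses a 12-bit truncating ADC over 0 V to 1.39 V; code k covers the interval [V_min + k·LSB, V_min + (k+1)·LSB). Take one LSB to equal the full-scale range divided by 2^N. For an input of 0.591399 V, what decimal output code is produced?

1742

Full-scale range = 1.39 V. LSB = 1.39 V / 2^12 ≈ 339.4 µV.
V_in − V_min = 0.591399 − (0) = 0.591399 V.
Divide by LSB: 0.591399 × 4096/1.39 = 1742.7124.
Truncating gives code 1742.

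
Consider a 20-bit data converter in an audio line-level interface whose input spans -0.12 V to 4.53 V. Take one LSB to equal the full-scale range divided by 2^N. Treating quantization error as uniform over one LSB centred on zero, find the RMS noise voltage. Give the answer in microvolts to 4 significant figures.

The full-scale span is 4.53 − (-0.12) = 4.65 V.
LSB = 4.65 V ÷ 2^20 = 4.65/1048576 V = 4.43459 µV.
V_rms = LSB/√12 = 4.43459 µV / √12 = 1.280 µV.

1.280 µV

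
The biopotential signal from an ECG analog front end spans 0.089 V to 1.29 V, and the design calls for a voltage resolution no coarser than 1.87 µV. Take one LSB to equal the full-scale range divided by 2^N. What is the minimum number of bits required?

20 bits

The full-scale span is 1.29 − (0.089) = 1.201 V.
Required number of levels: 1.201/1.87 µV = 642250; smallest N with 2^N ≥ that is 20.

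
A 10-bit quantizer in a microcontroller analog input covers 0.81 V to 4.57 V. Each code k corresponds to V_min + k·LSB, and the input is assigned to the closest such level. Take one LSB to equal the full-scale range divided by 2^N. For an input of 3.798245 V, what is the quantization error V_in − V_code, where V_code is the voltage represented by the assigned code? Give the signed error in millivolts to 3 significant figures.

Full-scale range = 4.57 V − (0.81 V) = 3.76 V. LSB = 3.76 V / 2^10 ≈ 3.672 mV.
Position in LSBs: (3.798245 − (0.81)) × 1024/3.76 = 813.8199; rounding gives k = 814.
V_code = 0.81 + (814/1024) × 3.76 = 3.798906250 V.
V_in − V_code = 3.798245 − (3.798906250) = −0.661 mV.

−0.661 mV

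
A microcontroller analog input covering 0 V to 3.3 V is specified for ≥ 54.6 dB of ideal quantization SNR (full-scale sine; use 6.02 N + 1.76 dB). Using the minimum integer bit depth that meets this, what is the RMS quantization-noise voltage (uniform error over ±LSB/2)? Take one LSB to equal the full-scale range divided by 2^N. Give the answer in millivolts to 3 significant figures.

Full-scale range = 3.3 V.
Required N = ⌈(54.6 − 1.76)/6.02⌉ = ⌈8.777⌉ = 9.
LSB = 3.3 V ÷ 2^9 = 3.3/512 V = 6.4453 mV.
V_rms = LSB/√12 = 1.86 mV.

1.86 mV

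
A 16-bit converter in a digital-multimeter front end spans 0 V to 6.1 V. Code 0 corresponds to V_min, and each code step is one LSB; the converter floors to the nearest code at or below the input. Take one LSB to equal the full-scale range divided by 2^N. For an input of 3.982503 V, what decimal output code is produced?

V_FS = 6.1 V. LSB = 6.1 V / 2^16 ≈ 93.08 µV.
(V_in − V_min) × 2^16/range = (3.982503 − (0)) × 65536/6.1 = 42786.445.
Floor → code = 42786.

42786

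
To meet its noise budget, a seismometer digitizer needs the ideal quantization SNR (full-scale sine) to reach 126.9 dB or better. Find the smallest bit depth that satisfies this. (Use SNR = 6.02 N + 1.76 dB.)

Required N = ⌈(126.9 − 1.76)/6.02⌉ = ⌈20.787⌉ = 21.

21 bits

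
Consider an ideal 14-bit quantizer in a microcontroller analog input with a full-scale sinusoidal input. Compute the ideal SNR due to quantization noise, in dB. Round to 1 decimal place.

86.0 dB

For an ideal N-bit converter with full-scale sine input, SNR = 6.02 N + 1.76 dB. SNR = 6.02 × 14 + 1.76 = 84.28 + 1.76 = 86.04 dB.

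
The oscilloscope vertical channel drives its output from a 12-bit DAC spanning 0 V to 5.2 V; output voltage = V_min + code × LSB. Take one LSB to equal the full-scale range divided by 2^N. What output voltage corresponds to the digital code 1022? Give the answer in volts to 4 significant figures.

Full-scale range = 5.2 V. LSB = 5.2 V / 2^12.
V_out = V_min + code × LSB = 0 V + 1022 × 5.2 V / 4096
      = 0 + 1.29746 = 1.29746 V.

1.297 V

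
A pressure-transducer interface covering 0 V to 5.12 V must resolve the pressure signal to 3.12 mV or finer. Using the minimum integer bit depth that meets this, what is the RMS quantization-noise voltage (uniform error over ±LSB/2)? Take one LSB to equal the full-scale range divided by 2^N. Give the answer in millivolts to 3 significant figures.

Full-scale range = 5.12 V.
Levels needed ≥ 5.12/3.12 mV = 1641. 2^11 = 2048 suffices, so N_min = 11.
Step size = 5.12/2048 V = 2.5000 mV.
σ_q = LSB/√12 = 2.5000 mV/3.4641 = 0.722 mV.

0.722 mV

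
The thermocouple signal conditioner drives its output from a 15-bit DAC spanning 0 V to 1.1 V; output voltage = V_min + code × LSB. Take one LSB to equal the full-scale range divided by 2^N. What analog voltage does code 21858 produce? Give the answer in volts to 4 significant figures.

V_FS = 1.1 V. LSB = 1.1 V / 2^15.
V_out = V_min + code × LSB = 0 V + 21858 × 1.1 V / 32768
      = 0 + 0.733759 = 0.733759 V.

0.7338 V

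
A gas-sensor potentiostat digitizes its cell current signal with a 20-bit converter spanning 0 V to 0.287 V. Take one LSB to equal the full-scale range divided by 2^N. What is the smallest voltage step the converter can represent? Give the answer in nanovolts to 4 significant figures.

273.7 nV

V_FS = 0.287 V.
2^20 = 1048576 levels.
LSB = 0.287 V ÷ 2^20 = 0.287/1048576 V = 273.7 nV.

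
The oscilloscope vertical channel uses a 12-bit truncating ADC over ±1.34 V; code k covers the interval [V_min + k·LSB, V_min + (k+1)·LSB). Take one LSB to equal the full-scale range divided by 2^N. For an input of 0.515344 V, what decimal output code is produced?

2835

The full-scale span is 1.34 − (-1.34) = 2.68 V. LSB = 2.68 V / 2^12 ≈ 0.6543 mV.
code = ⌊(V_in − V_min)/LSB⌋ = ⌊(V_in − V_min) × 2^12 / range⌋
     = ⌊(0.515344 − (-1.34)) × 4096 / 2.68⌋ = ⌊1.855344 × 4096/2.68⌋
     = ⌊2835.630⌋ = 2835.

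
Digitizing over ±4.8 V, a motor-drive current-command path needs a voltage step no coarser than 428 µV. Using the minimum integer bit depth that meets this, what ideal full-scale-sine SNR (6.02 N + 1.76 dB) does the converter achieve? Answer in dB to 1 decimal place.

Full-scale range = 4.8 V − (-4.8 V) = 9.6 V.
Need 2^N ≥ 9.6 V / 428 µV = 22430 → N_min = 15.
SNR = 6.02 × 15 + 1.76 = 92.06 dB.

92.1 dB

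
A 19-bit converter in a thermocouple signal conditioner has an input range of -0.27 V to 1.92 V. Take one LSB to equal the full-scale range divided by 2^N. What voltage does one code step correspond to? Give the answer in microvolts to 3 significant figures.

Span: 1.92 V − (-0.27 V) = 2.19 V.
Number of codes = 2^19 = 524288.
One LSB is 2.19 V / 524288 = 4.18 µV.

4.18 µV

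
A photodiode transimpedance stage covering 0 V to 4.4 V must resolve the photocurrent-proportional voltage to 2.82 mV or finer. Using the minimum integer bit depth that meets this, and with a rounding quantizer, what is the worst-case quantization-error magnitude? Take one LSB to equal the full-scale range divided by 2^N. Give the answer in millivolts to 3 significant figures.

Span = 4.4 V.
4.4 V / 2.82 mV = 1560. Since 2^10 = 1024 and 2^11 = 2048, N = 11.
LSB = 4.4 V / 2^11 = 2.1484 mV.
Max error for round-to-nearest is LSB/2 = 1.07 mV.

1.07 mV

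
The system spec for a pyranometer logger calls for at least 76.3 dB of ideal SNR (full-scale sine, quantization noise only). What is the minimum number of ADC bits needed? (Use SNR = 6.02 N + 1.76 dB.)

Required N = ⌈(76.3 − 1.76)/6.02⌉ = ⌈12.382⌉ = 13.

13 bits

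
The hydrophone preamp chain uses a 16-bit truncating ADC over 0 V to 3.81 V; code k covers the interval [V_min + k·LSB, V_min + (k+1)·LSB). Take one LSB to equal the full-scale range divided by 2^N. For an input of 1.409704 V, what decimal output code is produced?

Range is 3.81 V. LSB = 3.81 V / 2^16 ≈ 58.14 µV.
(V_in − V_min) × 2^16/range = (1.409704 − (0)) × 65536/3.81 = 24248.389.
Floor → code = 24248.

24248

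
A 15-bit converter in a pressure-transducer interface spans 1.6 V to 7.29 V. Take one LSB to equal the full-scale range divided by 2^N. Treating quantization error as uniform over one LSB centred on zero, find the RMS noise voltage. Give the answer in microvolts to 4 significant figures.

The full-scale span is 7.29 − (1.6) = 5.69 V.
Step size = 5.69/32768 V = 173.645 µV.
σ_q = LSB/√12 = 173.645 µV/3.4641 = 50.13 µV.

50.13 µV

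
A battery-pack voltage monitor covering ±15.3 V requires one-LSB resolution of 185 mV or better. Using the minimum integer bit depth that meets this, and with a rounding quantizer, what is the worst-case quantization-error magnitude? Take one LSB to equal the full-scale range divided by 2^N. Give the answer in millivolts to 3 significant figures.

Range = 15.3 − (-15.3) = 30.6 V.
Levels needed ≥ 30.6/185 mV = 165.4. 2^8 = 256 suffices, so N_min = 8.
LSB = 30.6 V ÷ 2^8 = 30.6/256 V = 119.53 mV.
Max error for round-to-nearest is LSB/2 = 59.8 mV.

59.8 mV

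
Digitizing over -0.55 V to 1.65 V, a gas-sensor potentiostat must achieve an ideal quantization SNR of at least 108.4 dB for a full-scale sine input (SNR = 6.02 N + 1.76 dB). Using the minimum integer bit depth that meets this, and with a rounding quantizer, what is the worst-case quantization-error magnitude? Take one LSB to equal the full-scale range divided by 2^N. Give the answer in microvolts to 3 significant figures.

4.20 µV

The full-scale span is 1.65 − (-0.55) = 2.2 V.
N ≥ (108.4 − 1.76)/6.02 = 17.714 → N_min = 18.
Step size = 2.2/262144 V = 8.3923 µV.
|e|_max = LSB/2 = 4.20 µV.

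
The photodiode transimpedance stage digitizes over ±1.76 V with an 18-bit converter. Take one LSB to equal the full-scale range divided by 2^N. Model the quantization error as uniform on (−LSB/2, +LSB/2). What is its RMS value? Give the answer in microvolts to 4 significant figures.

3.876 µV

Span: 1.76 V − (-1.76 V) = 3.52 V.
Step size = 3.52/262144 V = 13.4277 µV.
RMS of a uniform error over width LSB is LSB/√12 = 3.876 µV.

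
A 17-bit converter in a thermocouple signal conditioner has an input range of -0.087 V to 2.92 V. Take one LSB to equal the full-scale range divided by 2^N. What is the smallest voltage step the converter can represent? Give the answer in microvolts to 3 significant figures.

Span: 2.92 V − (-0.087 V) = 3.007 V.
Number of codes = 2^17 = 131072.
One LSB is 3.007 V / 131072 = 22.9 µV.

22.9 µV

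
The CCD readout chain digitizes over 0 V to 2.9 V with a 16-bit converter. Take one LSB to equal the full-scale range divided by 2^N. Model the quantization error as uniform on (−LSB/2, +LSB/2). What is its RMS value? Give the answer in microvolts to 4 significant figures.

12.77 µV

Range is 2.9 V.
LSB = 2.9 V ÷ 2^16 = 2.9/65536 V = 44.2505 µV.
V_rms = LSB/√12 = 44.2505 µV / √12 = 12.77 µV.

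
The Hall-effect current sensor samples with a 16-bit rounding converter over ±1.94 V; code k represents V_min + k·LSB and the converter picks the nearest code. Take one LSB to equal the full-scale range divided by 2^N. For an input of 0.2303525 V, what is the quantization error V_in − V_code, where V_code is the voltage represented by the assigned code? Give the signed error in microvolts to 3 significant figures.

−10.7 µV

The full-scale span is 1.94 − (-1.94) = 3.88 V. LSB = 3.88 V / 2^16 ≈ 59.20 µV.
(0.2303525 − (-1.94)) / LSB = 2.1703525 × 65536/3.88 = 36658.8200. Nearest integer: k = 36659.
V_code = V_min + k × range/2^16 = -1.94 + 36659 × 3.88/65536 = 0.23036315918 V.
V_in − V_code = 0.2303525 − (0.23036315918) = −10.7 µV.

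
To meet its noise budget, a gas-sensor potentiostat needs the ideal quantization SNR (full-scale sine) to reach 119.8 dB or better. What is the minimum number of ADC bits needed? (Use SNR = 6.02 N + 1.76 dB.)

Solving 6.02 N ≥ 119.8 − 1.76: N ≥ 19.608. Round up → N = 20.

20 bits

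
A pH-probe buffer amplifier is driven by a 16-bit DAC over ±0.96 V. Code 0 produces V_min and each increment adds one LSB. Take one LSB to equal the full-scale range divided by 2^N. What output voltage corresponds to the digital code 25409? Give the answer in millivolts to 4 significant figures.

-215.6 mV

The full-scale span is 0.96 − (-0.96) = 1.92 V. LSB = 1.92 V / 2^16.
V_out = V_min + code × LSB = -0.96 V + 25409 × 1.92 V / 65536
      = -0.96 V + 0.744404 V = -0.215596 V.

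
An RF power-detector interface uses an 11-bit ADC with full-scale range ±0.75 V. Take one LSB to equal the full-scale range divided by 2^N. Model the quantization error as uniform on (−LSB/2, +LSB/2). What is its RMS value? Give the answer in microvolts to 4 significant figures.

211.4 µV

Range = 0.75 − (-0.75) = 1.5 V.
LSB = 1.5 V ÷ 2^11 = 1.5/2048 V = 0.732422 mV.
σ_q = LSB/√12 = 0.732422 mV/3.4641 = 211.4 µV.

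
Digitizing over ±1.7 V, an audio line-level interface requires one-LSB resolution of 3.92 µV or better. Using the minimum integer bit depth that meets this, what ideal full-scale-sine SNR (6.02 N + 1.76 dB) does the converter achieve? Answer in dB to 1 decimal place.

Span: 1.7 V − (-1.7 V) = 3.4 V.
3.4 V / 3.92 µV = 867300. Since 2^19 = 524288 and 2^20 = 1048576, N = 20.
Ideal SNR at N = 20: 6.02·20 + 1.76 = 122.2 dB.

122.2 dB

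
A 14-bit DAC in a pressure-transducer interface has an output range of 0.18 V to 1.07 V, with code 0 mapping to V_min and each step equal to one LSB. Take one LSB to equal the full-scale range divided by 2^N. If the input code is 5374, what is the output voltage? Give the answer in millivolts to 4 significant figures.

471.9 mV

Span: 1.07 V − (0.18 V) = 0.89 V. LSB = 0.89 V / 2^14.
V_out = V_min + code × LSB = 0.18 V + 5374 × 0.89 V / 16384
      = 0.18 + 0.291923 = 0.471923 V.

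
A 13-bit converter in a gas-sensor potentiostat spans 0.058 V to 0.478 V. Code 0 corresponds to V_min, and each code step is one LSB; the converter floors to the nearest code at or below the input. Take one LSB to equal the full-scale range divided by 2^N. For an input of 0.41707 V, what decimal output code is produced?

7003

Full-scale range = 0.478 V − (0.058 V) = 0.42 V. LSB = 0.42 V / 2^13 ≈ 51.27 µV.
(V_in − V_min) × 2^13/range = (0.41707 − (0.058)) × 8192/0.42 = 7003.575.
Floor → code = 7003.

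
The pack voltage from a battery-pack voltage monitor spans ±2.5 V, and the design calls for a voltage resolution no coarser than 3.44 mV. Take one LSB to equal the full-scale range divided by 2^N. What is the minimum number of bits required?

11 bits

Range = 2.5 − (-2.5) = 5 V.
Required number of levels: 5/3.44 mV = 1453.5; smallest N with 2^N ≥ that is 11.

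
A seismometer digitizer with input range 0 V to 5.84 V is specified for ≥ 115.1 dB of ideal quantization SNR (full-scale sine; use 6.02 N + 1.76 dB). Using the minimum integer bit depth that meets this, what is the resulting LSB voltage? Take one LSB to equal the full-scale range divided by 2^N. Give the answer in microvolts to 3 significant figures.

11.1 µV

Span = 5.84 V.
Solving 6.02 N ≥ 115.1 − 1.76: N ≥ 18.827. Round up → N = 19.
LSB = 5.84 V ÷ 2^19 = 5.84/524288 V = 11.1 µV.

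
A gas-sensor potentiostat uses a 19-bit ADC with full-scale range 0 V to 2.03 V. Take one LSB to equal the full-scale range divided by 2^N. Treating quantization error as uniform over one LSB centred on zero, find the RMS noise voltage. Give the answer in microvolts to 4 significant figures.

Span = 2.03 V.
LSB = 2.03 V / 2^19 = 3.87192 µV.
For a uniform distribution on [−LSB/2, +LSB/2], V_rms = LSB/√12 = 3.87192 µV/3.4641 = 1.118 µV.

1.118 µV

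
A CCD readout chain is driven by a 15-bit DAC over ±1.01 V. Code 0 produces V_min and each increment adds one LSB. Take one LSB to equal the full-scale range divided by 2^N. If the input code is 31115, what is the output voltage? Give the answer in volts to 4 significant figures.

0.9081 V

Full-scale range = 1.01 V − (-1.01 V) = 2.02 V. LSB = 2.02 V / 2^15.
Output = V_min + (31115/32768) × range = -1.01 + 0.949554 × 2.02 V
      = -1.01 + 1.91810 = 0.908100 V.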